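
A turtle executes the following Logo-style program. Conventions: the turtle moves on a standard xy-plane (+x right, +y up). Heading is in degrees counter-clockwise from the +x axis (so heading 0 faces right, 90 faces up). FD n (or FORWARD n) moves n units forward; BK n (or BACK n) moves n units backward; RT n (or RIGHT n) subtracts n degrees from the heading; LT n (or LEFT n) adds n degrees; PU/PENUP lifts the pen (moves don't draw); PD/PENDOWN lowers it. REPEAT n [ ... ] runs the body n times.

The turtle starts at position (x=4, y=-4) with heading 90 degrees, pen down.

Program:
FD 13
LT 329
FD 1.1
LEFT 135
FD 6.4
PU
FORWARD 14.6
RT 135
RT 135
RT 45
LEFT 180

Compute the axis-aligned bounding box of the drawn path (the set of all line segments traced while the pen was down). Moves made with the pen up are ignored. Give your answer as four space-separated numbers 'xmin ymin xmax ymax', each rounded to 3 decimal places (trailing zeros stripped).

Executing turtle program step by step:
Start: pos=(4,-4), heading=90, pen down
FD 13: (4,-4) -> (4,9) [heading=90, draw]
LT 329: heading 90 -> 59
FD 1.1: (4,9) -> (4.567,9.943) [heading=59, draw]
LT 135: heading 59 -> 194
FD 6.4: (4.567,9.943) -> (-1.643,8.395) [heading=194, draw]
PU: pen up
FD 14.6: (-1.643,8.395) -> (-15.81,4.863) [heading=194, move]
RT 135: heading 194 -> 59
RT 135: heading 59 -> 284
RT 45: heading 284 -> 239
LT 180: heading 239 -> 59
Final: pos=(-15.81,4.863), heading=59, 3 segment(s) drawn

Segment endpoints: x in {-1.643, 4, 4, 4.567}, y in {-4, 8.395, 9, 9.943}
xmin=-1.643, ymin=-4, xmax=4.567, ymax=9.943

Answer: -1.643 -4 4.567 9.943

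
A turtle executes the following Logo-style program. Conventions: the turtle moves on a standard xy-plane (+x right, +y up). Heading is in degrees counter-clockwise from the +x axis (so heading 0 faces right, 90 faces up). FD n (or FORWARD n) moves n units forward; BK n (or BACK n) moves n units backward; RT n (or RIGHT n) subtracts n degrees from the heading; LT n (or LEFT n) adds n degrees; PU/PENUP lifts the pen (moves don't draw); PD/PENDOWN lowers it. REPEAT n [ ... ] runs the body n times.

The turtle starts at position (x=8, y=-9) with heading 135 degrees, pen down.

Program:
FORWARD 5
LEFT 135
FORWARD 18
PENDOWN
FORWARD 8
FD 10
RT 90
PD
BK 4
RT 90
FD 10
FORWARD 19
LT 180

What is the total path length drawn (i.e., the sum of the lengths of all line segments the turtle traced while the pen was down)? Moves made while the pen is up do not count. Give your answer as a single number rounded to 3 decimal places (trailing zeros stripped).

Answer: 74

Derivation:
Executing turtle program step by step:
Start: pos=(8,-9), heading=135, pen down
FD 5: (8,-9) -> (4.464,-5.464) [heading=135, draw]
LT 135: heading 135 -> 270
FD 18: (4.464,-5.464) -> (4.464,-23.464) [heading=270, draw]
PD: pen down
FD 8: (4.464,-23.464) -> (4.464,-31.464) [heading=270, draw]
FD 10: (4.464,-31.464) -> (4.464,-41.464) [heading=270, draw]
RT 90: heading 270 -> 180
PD: pen down
BK 4: (4.464,-41.464) -> (8.464,-41.464) [heading=180, draw]
RT 90: heading 180 -> 90
FD 10: (8.464,-41.464) -> (8.464,-31.464) [heading=90, draw]
FD 19: (8.464,-31.464) -> (8.464,-12.464) [heading=90, draw]
LT 180: heading 90 -> 270
Final: pos=(8.464,-12.464), heading=270, 7 segment(s) drawn

Segment lengths:
  seg 1: (8,-9) -> (4.464,-5.464), length = 5
  seg 2: (4.464,-5.464) -> (4.464,-23.464), length = 18
  seg 3: (4.464,-23.464) -> (4.464,-31.464), length = 8
  seg 4: (4.464,-31.464) -> (4.464,-41.464), length = 10
  seg 5: (4.464,-41.464) -> (8.464,-41.464), length = 4
  seg 6: (8.464,-41.464) -> (8.464,-31.464), length = 10
  seg 7: (8.464,-31.464) -> (8.464,-12.464), length = 19
Total = 74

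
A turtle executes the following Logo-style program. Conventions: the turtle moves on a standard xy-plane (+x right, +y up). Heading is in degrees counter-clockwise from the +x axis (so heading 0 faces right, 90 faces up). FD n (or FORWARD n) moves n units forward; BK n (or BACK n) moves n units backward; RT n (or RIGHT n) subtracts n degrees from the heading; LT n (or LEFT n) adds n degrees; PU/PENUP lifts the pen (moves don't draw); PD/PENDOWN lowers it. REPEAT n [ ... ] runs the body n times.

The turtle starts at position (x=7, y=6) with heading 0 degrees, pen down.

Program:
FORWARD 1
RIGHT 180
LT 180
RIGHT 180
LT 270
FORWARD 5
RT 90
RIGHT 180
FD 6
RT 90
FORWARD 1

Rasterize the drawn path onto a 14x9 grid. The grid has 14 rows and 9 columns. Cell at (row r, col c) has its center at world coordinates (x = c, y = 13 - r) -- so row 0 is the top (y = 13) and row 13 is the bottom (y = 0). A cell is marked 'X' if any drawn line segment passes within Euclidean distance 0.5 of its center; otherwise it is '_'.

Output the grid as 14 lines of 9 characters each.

Answer: _________
__X______
__XXXXXXX
________X
________X
________X
________X
_______XX
_________
_________
_________
_________
_________
_________

Derivation:
Segment 0: (7,6) -> (8,6)
Segment 1: (8,6) -> (8,11)
Segment 2: (8,11) -> (2,11)
Segment 3: (2,11) -> (2,12)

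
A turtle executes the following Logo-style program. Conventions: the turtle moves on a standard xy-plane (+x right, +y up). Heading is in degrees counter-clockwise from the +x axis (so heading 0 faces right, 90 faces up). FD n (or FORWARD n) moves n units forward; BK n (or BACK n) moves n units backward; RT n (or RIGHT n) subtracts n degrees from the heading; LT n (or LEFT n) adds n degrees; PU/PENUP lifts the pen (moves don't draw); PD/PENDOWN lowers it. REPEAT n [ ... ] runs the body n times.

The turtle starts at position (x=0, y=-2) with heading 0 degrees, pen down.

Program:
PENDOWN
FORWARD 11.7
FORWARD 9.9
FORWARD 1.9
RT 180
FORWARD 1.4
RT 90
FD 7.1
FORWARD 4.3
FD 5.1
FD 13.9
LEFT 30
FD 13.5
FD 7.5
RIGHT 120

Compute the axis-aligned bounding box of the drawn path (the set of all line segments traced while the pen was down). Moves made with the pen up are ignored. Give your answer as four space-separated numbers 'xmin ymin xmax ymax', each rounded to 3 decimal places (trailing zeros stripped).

Answer: 0 -2 23.5 46.587

Derivation:
Executing turtle program step by step:
Start: pos=(0,-2), heading=0, pen down
PD: pen down
FD 11.7: (0,-2) -> (11.7,-2) [heading=0, draw]
FD 9.9: (11.7,-2) -> (21.6,-2) [heading=0, draw]
FD 1.9: (21.6,-2) -> (23.5,-2) [heading=0, draw]
RT 180: heading 0 -> 180
FD 1.4: (23.5,-2) -> (22.1,-2) [heading=180, draw]
RT 90: heading 180 -> 90
FD 7.1: (22.1,-2) -> (22.1,5.1) [heading=90, draw]
FD 4.3: (22.1,5.1) -> (22.1,9.4) [heading=90, draw]
FD 5.1: (22.1,9.4) -> (22.1,14.5) [heading=90, draw]
FD 13.9: (22.1,14.5) -> (22.1,28.4) [heading=90, draw]
LT 30: heading 90 -> 120
FD 13.5: (22.1,28.4) -> (15.35,40.091) [heading=120, draw]
FD 7.5: (15.35,40.091) -> (11.6,46.587) [heading=120, draw]
RT 120: heading 120 -> 0
Final: pos=(11.6,46.587), heading=0, 10 segment(s) drawn

Segment endpoints: x in {0, 11.6, 11.7, 15.35, 21.6, 22.1, 22.1, 23.5}, y in {-2, 5.1, 9.4, 14.5, 28.4, 40.091, 46.587}
xmin=0, ymin=-2, xmax=23.5, ymax=46.587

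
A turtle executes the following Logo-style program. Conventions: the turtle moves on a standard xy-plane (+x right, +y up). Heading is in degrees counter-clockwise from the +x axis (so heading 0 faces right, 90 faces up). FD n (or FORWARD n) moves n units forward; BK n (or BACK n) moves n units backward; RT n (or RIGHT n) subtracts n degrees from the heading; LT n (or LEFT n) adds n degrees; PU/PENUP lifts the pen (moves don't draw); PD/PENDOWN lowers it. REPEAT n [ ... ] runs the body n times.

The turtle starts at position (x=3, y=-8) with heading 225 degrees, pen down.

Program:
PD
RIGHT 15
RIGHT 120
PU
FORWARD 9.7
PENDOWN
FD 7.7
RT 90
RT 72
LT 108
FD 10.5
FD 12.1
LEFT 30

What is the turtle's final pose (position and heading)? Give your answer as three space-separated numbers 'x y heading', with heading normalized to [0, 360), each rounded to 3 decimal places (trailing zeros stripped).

Executing turtle program step by step:
Start: pos=(3,-8), heading=225, pen down
PD: pen down
RT 15: heading 225 -> 210
RT 120: heading 210 -> 90
PU: pen up
FD 9.7: (3,-8) -> (3,1.7) [heading=90, move]
PD: pen down
FD 7.7: (3,1.7) -> (3,9.4) [heading=90, draw]
RT 90: heading 90 -> 0
RT 72: heading 0 -> 288
LT 108: heading 288 -> 36
FD 10.5: (3,9.4) -> (11.495,15.572) [heading=36, draw]
FD 12.1: (11.495,15.572) -> (21.284,22.684) [heading=36, draw]
LT 30: heading 36 -> 66
Final: pos=(21.284,22.684), heading=66, 3 segment(s) drawn

Answer: 21.284 22.684 66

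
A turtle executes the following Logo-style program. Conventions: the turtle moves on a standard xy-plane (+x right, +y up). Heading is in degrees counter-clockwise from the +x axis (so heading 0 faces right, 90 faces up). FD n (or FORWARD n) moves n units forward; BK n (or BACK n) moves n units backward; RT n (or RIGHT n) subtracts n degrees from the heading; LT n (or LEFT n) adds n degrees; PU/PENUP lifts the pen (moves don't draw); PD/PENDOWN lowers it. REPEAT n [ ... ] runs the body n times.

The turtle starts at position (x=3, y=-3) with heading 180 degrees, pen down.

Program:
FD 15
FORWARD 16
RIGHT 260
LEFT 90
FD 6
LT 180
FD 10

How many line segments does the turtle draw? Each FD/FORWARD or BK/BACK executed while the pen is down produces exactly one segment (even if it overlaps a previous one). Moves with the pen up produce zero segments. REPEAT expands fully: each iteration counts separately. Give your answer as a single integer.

Answer: 4

Derivation:
Executing turtle program step by step:
Start: pos=(3,-3), heading=180, pen down
FD 15: (3,-3) -> (-12,-3) [heading=180, draw]
FD 16: (-12,-3) -> (-28,-3) [heading=180, draw]
RT 260: heading 180 -> 280
LT 90: heading 280 -> 10
FD 6: (-28,-3) -> (-22.091,-1.958) [heading=10, draw]
LT 180: heading 10 -> 190
FD 10: (-22.091,-1.958) -> (-31.939,-3.695) [heading=190, draw]
Final: pos=(-31.939,-3.695), heading=190, 4 segment(s) drawn
Segments drawn: 4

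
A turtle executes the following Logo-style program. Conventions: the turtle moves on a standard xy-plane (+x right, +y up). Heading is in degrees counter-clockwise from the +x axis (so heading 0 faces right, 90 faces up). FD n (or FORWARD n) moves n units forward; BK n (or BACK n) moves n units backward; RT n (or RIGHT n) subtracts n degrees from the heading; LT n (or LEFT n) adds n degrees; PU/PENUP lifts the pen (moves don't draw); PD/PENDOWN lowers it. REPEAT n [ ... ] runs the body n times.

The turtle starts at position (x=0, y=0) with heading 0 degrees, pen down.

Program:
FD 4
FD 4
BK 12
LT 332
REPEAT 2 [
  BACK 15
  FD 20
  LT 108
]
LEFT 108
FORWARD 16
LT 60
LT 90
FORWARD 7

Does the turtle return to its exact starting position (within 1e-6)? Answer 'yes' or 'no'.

Executing turtle program step by step:
Start: pos=(0,0), heading=0, pen down
FD 4: (0,0) -> (4,0) [heading=0, draw]
FD 4: (4,0) -> (8,0) [heading=0, draw]
BK 12: (8,0) -> (-4,0) [heading=0, draw]
LT 332: heading 0 -> 332
REPEAT 2 [
  -- iteration 1/2 --
  BK 15: (-4,0) -> (-17.244,7.042) [heading=332, draw]
  FD 20: (-17.244,7.042) -> (0.415,-2.347) [heading=332, draw]
  LT 108: heading 332 -> 80
  -- iteration 2/2 --
  BK 15: (0.415,-2.347) -> (-2.19,-17.119) [heading=80, draw]
  FD 20: (-2.19,-17.119) -> (1.283,2.577) [heading=80, draw]
  LT 108: heading 80 -> 188
]
LT 108: heading 188 -> 296
FD 16: (1.283,2.577) -> (8.297,-11.804) [heading=296, draw]
LT 60: heading 296 -> 356
LT 90: heading 356 -> 86
FD 7: (8.297,-11.804) -> (8.785,-4.821) [heading=86, draw]
Final: pos=(8.785,-4.821), heading=86, 9 segment(s) drawn

Start position: (0, 0)
Final position: (8.785, -4.821)
Distance = 10.021; >= 1e-6 -> NOT closed

Answer: no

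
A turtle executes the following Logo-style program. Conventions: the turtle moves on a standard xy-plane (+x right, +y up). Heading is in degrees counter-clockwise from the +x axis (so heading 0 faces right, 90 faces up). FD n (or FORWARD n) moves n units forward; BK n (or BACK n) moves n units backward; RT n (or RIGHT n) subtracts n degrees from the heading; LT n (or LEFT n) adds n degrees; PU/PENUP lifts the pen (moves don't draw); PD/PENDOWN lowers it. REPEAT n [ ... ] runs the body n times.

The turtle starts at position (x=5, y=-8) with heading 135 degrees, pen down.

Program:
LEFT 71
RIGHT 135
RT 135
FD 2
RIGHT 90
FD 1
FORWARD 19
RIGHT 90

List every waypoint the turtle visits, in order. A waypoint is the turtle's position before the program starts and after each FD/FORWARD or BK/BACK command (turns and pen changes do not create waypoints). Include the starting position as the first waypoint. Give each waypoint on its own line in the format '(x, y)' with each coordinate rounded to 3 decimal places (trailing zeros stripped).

Answer: (5, -8)
(5.877, -9.798)
(4.978, -10.236)
(-12.099, -18.565)

Derivation:
Executing turtle program step by step:
Start: pos=(5,-8), heading=135, pen down
LT 71: heading 135 -> 206
RT 135: heading 206 -> 71
RT 135: heading 71 -> 296
FD 2: (5,-8) -> (5.877,-9.798) [heading=296, draw]
RT 90: heading 296 -> 206
FD 1: (5.877,-9.798) -> (4.978,-10.236) [heading=206, draw]
FD 19: (4.978,-10.236) -> (-12.099,-18.565) [heading=206, draw]
RT 90: heading 206 -> 116
Final: pos=(-12.099,-18.565), heading=116, 3 segment(s) drawn
Waypoints (4 total):
(5, -8)
(5.877, -9.798)
(4.978, -10.236)
(-12.099, -18.565)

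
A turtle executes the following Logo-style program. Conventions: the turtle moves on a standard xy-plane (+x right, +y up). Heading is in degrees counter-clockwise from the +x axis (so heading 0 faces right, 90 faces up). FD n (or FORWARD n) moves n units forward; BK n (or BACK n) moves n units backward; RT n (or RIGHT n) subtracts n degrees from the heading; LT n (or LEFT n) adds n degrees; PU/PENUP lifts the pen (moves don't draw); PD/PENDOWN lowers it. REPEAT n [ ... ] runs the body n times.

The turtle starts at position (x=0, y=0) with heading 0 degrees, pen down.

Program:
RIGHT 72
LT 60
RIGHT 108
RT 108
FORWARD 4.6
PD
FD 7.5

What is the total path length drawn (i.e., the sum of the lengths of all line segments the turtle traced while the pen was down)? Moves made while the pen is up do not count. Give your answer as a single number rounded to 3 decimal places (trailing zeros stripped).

Answer: 12.1

Derivation:
Executing turtle program step by step:
Start: pos=(0,0), heading=0, pen down
RT 72: heading 0 -> 288
LT 60: heading 288 -> 348
RT 108: heading 348 -> 240
RT 108: heading 240 -> 132
FD 4.6: (0,0) -> (-3.078,3.418) [heading=132, draw]
PD: pen down
FD 7.5: (-3.078,3.418) -> (-8.096,8.992) [heading=132, draw]
Final: pos=(-8.096,8.992), heading=132, 2 segment(s) drawn

Segment lengths:
  seg 1: (0,0) -> (-3.078,3.418), length = 4.6
  seg 2: (-3.078,3.418) -> (-8.096,8.992), length = 7.5
Total = 12.1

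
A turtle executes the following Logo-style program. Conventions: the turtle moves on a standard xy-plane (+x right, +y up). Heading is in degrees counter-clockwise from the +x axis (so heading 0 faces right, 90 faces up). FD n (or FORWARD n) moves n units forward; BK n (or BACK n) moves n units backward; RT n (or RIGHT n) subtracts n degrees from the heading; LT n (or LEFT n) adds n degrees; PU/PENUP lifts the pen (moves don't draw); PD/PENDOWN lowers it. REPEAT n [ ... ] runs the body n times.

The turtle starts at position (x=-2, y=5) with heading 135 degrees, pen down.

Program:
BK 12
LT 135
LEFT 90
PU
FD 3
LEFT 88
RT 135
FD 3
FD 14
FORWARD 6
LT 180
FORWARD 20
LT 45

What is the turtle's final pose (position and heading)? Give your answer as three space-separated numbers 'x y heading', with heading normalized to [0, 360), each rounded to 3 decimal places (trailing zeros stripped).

Answer: 11.531 -5.679 178

Derivation:
Executing turtle program step by step:
Start: pos=(-2,5), heading=135, pen down
BK 12: (-2,5) -> (6.485,-3.485) [heading=135, draw]
LT 135: heading 135 -> 270
LT 90: heading 270 -> 0
PU: pen up
FD 3: (6.485,-3.485) -> (9.485,-3.485) [heading=0, move]
LT 88: heading 0 -> 88
RT 135: heading 88 -> 313
FD 3: (9.485,-3.485) -> (11.531,-5.679) [heading=313, move]
FD 14: (11.531,-5.679) -> (21.079,-15.918) [heading=313, move]
FD 6: (21.079,-15.918) -> (25.171,-20.306) [heading=313, move]
LT 180: heading 313 -> 133
FD 20: (25.171,-20.306) -> (11.531,-5.679) [heading=133, move]
LT 45: heading 133 -> 178
Final: pos=(11.531,-5.679), heading=178, 1 segment(s) drawn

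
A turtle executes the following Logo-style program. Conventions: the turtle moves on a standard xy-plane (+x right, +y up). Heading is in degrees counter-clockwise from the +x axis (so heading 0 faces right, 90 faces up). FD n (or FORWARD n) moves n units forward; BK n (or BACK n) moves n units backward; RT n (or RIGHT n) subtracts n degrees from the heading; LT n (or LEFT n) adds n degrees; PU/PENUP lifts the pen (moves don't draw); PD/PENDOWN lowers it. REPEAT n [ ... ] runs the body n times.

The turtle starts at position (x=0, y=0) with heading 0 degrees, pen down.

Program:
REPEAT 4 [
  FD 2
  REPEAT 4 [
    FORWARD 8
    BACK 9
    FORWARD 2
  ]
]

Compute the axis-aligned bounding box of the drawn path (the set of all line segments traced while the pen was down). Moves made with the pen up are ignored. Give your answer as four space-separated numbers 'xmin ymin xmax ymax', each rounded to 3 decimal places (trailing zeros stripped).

Executing turtle program step by step:
Start: pos=(0,0), heading=0, pen down
REPEAT 4 [
  -- iteration 1/4 --
  FD 2: (0,0) -> (2,0) [heading=0, draw]
  REPEAT 4 [
    -- iteration 1/4 --
    FD 8: (2,0) -> (10,0) [heading=0, draw]
    BK 9: (10,0) -> (1,0) [heading=0, draw]
    FD 2: (1,0) -> (3,0) [heading=0, draw]
    -- iteration 2/4 --
    FD 8: (3,0) -> (11,0) [heading=0, draw]
    BK 9: (11,0) -> (2,0) [heading=0, draw]
    FD 2: (2,0) -> (4,0) [heading=0, draw]
    -- iteration 3/4 --
    FD 8: (4,0) -> (12,0) [heading=0, draw]
    BK 9: (12,0) -> (3,0) [heading=0, draw]
    FD 2: (3,0) -> (5,0) [heading=0, draw]
    -- iteration 4/4 --
    FD 8: (5,0) -> (13,0) [heading=0, draw]
    BK 9: (13,0) -> (4,0) [heading=0, draw]
    FD 2: (4,0) -> (6,0) [heading=0, draw]
  ]
  -- iteration 2/4 --
  FD 2: (6,0) -> (8,0) [heading=0, draw]
  REPEAT 4 [
    -- iteration 1/4 --
    FD 8: (8,0) -> (16,0) [heading=0, draw]
    BK 9: (16,0) -> (7,0) [heading=0, draw]
    FD 2: (7,0) -> (9,0) [heading=0, draw]
    -- iteration 2/4 --
    FD 8: (9,0) -> (17,0) [heading=0, draw]
    BK 9: (17,0) -> (8,0) [heading=0, draw]
    FD 2: (8,0) -> (10,0) [heading=0, draw]
    -- iteration 3/4 --
    FD 8: (10,0) -> (18,0) [heading=0, draw]
    BK 9: (18,0) -> (9,0) [heading=0, draw]
    FD 2: (9,0) -> (11,0) [heading=0, draw]
    -- iteration 4/4 --
    FD 8: (11,0) -> (19,0) [heading=0, draw]
    BK 9: (19,0) -> (10,0) [heading=0, draw]
    FD 2: (10,0) -> (12,0) [heading=0, draw]
  ]
  -- iteration 3/4 --
  FD 2: (12,0) -> (14,0) [heading=0, draw]
  REPEAT 4 [
    -- iteration 1/4 --
    FD 8: (14,0) -> (22,0) [heading=0, draw]
    BK 9: (22,0) -> (13,0) [heading=0, draw]
    FD 2: (13,0) -> (15,0) [heading=0, draw]
    -- iteration 2/4 --
    FD 8: (15,0) -> (23,0) [heading=0, draw]
    BK 9: (23,0) -> (14,0) [heading=0, draw]
    FD 2: (14,0) -> (16,0) [heading=0, draw]
    -- iteration 3/4 --
    FD 8: (16,0) -> (24,0) [heading=0, draw]
    BK 9: (24,0) -> (15,0) [heading=0, draw]
    FD 2: (15,0) -> (17,0) [heading=0, draw]
    -- iteration 4/4 --
    FD 8: (17,0) -> (25,0) [heading=0, draw]
    BK 9: (25,0) -> (16,0) [heading=0, draw]
    FD 2: (16,0) -> (18,0) [heading=0, draw]
  ]
  -- iteration 4/4 --
  FD 2: (18,0) -> (20,0) [heading=0, draw]
  REPEAT 4 [
    -- iteration 1/4 --
    FD 8: (20,0) -> (28,0) [heading=0, draw]
    BK 9: (28,0) -> (19,0) [heading=0, draw]
    FD 2: (19,0) -> (21,0) [heading=0, draw]
    -- iteration 2/4 --
    FD 8: (21,0) -> (29,0) [heading=0, draw]
    BK 9: (29,0) -> (20,0) [heading=0, draw]
    FD 2: (20,0) -> (22,0) [heading=0, draw]
    -- iteration 3/4 --
    FD 8: (22,0) -> (30,0) [heading=0, draw]
    BK 9: (30,0) -> (21,0) [heading=0, draw]
    FD 2: (21,0) -> (23,0) [heading=0, draw]
    -- iteration 4/4 --
    FD 8: (23,0) -> (31,0) [heading=0, draw]
    BK 9: (31,0) -> (22,0) [heading=0, draw]
    FD 2: (22,0) -> (24,0) [heading=0, draw]
  ]
]
Final: pos=(24,0), heading=0, 52 segment(s) drawn

Segment endpoints: x in {0, 1, 2, 3, 4, 5, 6, 7, 8, 9, 10, 11, 12, 13, 14, 15, 16, 17, 18, 19, 20, 21, 22, 23, 24, 25, 28, 29, 30, 31}, y in {0}
xmin=0, ymin=0, xmax=31, ymax=0

Answer: 0 0 31 0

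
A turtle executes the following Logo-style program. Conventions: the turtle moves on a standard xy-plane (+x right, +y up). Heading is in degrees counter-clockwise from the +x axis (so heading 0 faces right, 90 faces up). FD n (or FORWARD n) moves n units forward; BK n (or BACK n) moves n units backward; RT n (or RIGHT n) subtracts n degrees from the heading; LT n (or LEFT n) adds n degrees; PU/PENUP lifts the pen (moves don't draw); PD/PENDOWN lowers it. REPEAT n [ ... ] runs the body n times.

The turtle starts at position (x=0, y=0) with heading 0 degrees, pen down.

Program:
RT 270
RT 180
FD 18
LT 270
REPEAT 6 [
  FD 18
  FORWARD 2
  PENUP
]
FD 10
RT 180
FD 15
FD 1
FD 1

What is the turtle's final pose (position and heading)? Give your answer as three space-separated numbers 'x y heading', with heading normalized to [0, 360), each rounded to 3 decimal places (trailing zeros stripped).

Executing turtle program step by step:
Start: pos=(0,0), heading=0, pen down
RT 270: heading 0 -> 90
RT 180: heading 90 -> 270
FD 18: (0,0) -> (0,-18) [heading=270, draw]
LT 270: heading 270 -> 180
REPEAT 6 [
  -- iteration 1/6 --
  FD 18: (0,-18) -> (-18,-18) [heading=180, draw]
  FD 2: (-18,-18) -> (-20,-18) [heading=180, draw]
  PU: pen up
  -- iteration 2/6 --
  FD 18: (-20,-18) -> (-38,-18) [heading=180, move]
  FD 2: (-38,-18) -> (-40,-18) [heading=180, move]
  PU: pen up
  -- iteration 3/6 --
  FD 18: (-40,-18) -> (-58,-18) [heading=180, move]
  FD 2: (-58,-18) -> (-60,-18) [heading=180, move]
  PU: pen up
  -- iteration 4/6 --
  FD 18: (-60,-18) -> (-78,-18) [heading=180, move]
  FD 2: (-78,-18) -> (-80,-18) [heading=180, move]
  PU: pen up
  -- iteration 5/6 --
  FD 18: (-80,-18) -> (-98,-18) [heading=180, move]
  FD 2: (-98,-18) -> (-100,-18) [heading=180, move]
  PU: pen up
  -- iteration 6/6 --
  FD 18: (-100,-18) -> (-118,-18) [heading=180, move]
  FD 2: (-118,-18) -> (-120,-18) [heading=180, move]
  PU: pen up
]
FD 10: (-120,-18) -> (-130,-18) [heading=180, move]
RT 180: heading 180 -> 0
FD 15: (-130,-18) -> (-115,-18) [heading=0, move]
FD 1: (-115,-18) -> (-114,-18) [heading=0, move]
FD 1: (-114,-18) -> (-113,-18) [heading=0, move]
Final: pos=(-113,-18), heading=0, 3 segment(s) drawn

Answer: -113 -18 0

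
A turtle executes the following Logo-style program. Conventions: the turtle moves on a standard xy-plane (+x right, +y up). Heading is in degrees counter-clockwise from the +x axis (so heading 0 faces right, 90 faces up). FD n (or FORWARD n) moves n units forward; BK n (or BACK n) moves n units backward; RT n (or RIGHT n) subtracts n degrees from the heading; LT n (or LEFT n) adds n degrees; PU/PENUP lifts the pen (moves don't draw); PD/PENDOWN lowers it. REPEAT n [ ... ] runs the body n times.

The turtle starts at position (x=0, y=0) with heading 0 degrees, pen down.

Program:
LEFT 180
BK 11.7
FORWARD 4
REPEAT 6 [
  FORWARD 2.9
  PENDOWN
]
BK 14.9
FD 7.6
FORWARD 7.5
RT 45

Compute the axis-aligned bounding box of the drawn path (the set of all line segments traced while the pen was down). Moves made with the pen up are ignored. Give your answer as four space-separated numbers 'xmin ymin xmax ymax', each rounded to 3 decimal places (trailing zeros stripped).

Executing turtle program step by step:
Start: pos=(0,0), heading=0, pen down
LT 180: heading 0 -> 180
BK 11.7: (0,0) -> (11.7,0) [heading=180, draw]
FD 4: (11.7,0) -> (7.7,0) [heading=180, draw]
REPEAT 6 [
  -- iteration 1/6 --
  FD 2.9: (7.7,0) -> (4.8,0) [heading=180, draw]
  PD: pen down
  -- iteration 2/6 --
  FD 2.9: (4.8,0) -> (1.9,0) [heading=180, draw]
  PD: pen down
  -- iteration 3/6 --
  FD 2.9: (1.9,0) -> (-1,0) [heading=180, draw]
  PD: pen down
  -- iteration 4/6 --
  FD 2.9: (-1,0) -> (-3.9,0) [heading=180, draw]
  PD: pen down
  -- iteration 5/6 --
  FD 2.9: (-3.9,0) -> (-6.8,0) [heading=180, draw]
  PD: pen down
  -- iteration 6/6 --
  FD 2.9: (-6.8,0) -> (-9.7,0) [heading=180, draw]
  PD: pen down
]
BK 14.9: (-9.7,0) -> (5.2,0) [heading=180, draw]
FD 7.6: (5.2,0) -> (-2.4,0) [heading=180, draw]
FD 7.5: (-2.4,0) -> (-9.9,0) [heading=180, draw]
RT 45: heading 180 -> 135
Final: pos=(-9.9,0), heading=135, 11 segment(s) drawn

Segment endpoints: x in {-9.9, -9.7, -6.8, -3.9, -2.4, -1, 0, 1.9, 4.8, 5.2, 7.7, 11.7}, y in {0, 0, 0, 0, 0, 0, 0, 0, 0, 0, 0, 0}
xmin=-9.9, ymin=0, xmax=11.7, ymax=0

Answer: -9.9 0 11.7 0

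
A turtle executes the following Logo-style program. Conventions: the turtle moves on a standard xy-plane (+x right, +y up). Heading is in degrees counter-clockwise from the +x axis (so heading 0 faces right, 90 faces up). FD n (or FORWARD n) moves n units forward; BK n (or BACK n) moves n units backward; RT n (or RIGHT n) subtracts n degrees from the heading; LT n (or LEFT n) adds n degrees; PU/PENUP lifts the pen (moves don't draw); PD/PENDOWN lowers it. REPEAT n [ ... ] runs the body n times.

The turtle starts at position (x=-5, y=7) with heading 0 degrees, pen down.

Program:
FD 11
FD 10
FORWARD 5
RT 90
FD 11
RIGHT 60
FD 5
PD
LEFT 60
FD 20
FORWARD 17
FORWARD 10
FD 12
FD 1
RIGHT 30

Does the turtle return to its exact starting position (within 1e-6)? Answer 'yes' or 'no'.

Answer: no

Derivation:
Executing turtle program step by step:
Start: pos=(-5,7), heading=0, pen down
FD 11: (-5,7) -> (6,7) [heading=0, draw]
FD 10: (6,7) -> (16,7) [heading=0, draw]
FD 5: (16,7) -> (21,7) [heading=0, draw]
RT 90: heading 0 -> 270
FD 11: (21,7) -> (21,-4) [heading=270, draw]
RT 60: heading 270 -> 210
FD 5: (21,-4) -> (16.67,-6.5) [heading=210, draw]
PD: pen down
LT 60: heading 210 -> 270
FD 20: (16.67,-6.5) -> (16.67,-26.5) [heading=270, draw]
FD 17: (16.67,-26.5) -> (16.67,-43.5) [heading=270, draw]
FD 10: (16.67,-43.5) -> (16.67,-53.5) [heading=270, draw]
FD 12: (16.67,-53.5) -> (16.67,-65.5) [heading=270, draw]
FD 1: (16.67,-65.5) -> (16.67,-66.5) [heading=270, draw]
RT 30: heading 270 -> 240
Final: pos=(16.67,-66.5), heading=240, 10 segment(s) drawn

Start position: (-5, 7)
Final position: (16.67, -66.5)
Distance = 76.628; >= 1e-6 -> NOT closed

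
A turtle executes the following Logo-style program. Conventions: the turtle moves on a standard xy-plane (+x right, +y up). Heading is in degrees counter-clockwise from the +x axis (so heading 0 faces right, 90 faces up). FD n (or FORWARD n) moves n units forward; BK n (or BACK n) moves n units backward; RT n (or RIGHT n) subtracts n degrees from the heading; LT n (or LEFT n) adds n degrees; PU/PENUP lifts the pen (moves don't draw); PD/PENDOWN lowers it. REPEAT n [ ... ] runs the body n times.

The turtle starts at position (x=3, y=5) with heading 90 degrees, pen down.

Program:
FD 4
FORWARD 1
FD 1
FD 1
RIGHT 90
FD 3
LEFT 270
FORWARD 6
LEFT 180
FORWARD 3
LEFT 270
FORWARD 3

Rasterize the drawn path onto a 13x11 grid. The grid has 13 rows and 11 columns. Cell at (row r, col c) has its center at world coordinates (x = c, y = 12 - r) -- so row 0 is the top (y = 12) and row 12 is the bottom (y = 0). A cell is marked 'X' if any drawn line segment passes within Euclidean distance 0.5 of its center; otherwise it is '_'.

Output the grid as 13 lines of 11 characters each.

Answer: ___XXXX____
___X__X____
___X__X____
___X__XXXX_
___X__X____
___X__X____
___X__X____
___X_______
___________
___________
___________
___________
___________

Derivation:
Segment 0: (3,5) -> (3,9)
Segment 1: (3,9) -> (3,10)
Segment 2: (3,10) -> (3,11)
Segment 3: (3,11) -> (3,12)
Segment 4: (3,12) -> (6,12)
Segment 5: (6,12) -> (6,6)
Segment 6: (6,6) -> (6,9)
Segment 7: (6,9) -> (9,9)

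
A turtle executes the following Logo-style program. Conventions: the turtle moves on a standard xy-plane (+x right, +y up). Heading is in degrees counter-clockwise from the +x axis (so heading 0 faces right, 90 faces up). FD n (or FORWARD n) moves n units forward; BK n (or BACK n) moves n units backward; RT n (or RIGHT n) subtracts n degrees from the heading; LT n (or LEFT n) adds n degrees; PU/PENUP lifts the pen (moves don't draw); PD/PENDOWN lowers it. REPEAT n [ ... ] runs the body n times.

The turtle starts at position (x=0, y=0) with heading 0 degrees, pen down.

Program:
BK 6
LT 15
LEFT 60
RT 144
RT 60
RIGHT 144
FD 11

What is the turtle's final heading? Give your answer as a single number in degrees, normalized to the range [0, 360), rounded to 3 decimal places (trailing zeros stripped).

Executing turtle program step by step:
Start: pos=(0,0), heading=0, pen down
BK 6: (0,0) -> (-6,0) [heading=0, draw]
LT 15: heading 0 -> 15
LT 60: heading 15 -> 75
RT 144: heading 75 -> 291
RT 60: heading 291 -> 231
RT 144: heading 231 -> 87
FD 11: (-6,0) -> (-5.424,10.985) [heading=87, draw]
Final: pos=(-5.424,10.985), heading=87, 2 segment(s) drawn

Answer: 87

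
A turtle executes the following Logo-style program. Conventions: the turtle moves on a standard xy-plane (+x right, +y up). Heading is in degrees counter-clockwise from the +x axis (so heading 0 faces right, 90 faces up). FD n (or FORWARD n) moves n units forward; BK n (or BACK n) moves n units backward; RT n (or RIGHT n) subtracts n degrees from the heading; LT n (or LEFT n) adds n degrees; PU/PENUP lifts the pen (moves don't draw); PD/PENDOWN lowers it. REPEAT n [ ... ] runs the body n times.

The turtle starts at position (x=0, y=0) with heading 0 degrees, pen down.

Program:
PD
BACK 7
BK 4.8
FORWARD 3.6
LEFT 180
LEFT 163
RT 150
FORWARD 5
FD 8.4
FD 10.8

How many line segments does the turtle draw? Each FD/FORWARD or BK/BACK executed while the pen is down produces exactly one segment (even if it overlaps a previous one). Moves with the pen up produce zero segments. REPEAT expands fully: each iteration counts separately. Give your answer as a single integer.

Executing turtle program step by step:
Start: pos=(0,0), heading=0, pen down
PD: pen down
BK 7: (0,0) -> (-7,0) [heading=0, draw]
BK 4.8: (-7,0) -> (-11.8,0) [heading=0, draw]
FD 3.6: (-11.8,0) -> (-8.2,0) [heading=0, draw]
LT 180: heading 0 -> 180
LT 163: heading 180 -> 343
RT 150: heading 343 -> 193
FD 5: (-8.2,0) -> (-13.072,-1.125) [heading=193, draw]
FD 8.4: (-13.072,-1.125) -> (-21.257,-3.014) [heading=193, draw]
FD 10.8: (-21.257,-3.014) -> (-31.78,-5.444) [heading=193, draw]
Final: pos=(-31.78,-5.444), heading=193, 6 segment(s) drawn
Segments drawn: 6

Answer: 6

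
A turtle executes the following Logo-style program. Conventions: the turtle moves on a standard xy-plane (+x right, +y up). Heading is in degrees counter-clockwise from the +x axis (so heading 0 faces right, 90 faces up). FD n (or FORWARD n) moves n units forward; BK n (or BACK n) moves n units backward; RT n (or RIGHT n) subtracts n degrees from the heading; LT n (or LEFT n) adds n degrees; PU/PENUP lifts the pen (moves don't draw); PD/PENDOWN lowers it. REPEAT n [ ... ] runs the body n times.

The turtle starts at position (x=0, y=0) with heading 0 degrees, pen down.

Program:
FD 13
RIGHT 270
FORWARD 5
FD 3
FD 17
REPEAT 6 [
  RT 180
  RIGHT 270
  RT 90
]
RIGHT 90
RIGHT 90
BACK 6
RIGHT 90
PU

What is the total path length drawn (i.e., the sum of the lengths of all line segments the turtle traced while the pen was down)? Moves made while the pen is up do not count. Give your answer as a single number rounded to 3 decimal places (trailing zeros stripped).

Executing turtle program step by step:
Start: pos=(0,0), heading=0, pen down
FD 13: (0,0) -> (13,0) [heading=0, draw]
RT 270: heading 0 -> 90
FD 5: (13,0) -> (13,5) [heading=90, draw]
FD 3: (13,5) -> (13,8) [heading=90, draw]
FD 17: (13,8) -> (13,25) [heading=90, draw]
REPEAT 6 [
  -- iteration 1/6 --
  RT 180: heading 90 -> 270
  RT 270: heading 270 -> 0
  RT 90: heading 0 -> 270
  -- iteration 2/6 --
  RT 180: heading 270 -> 90
  RT 270: heading 90 -> 180
  RT 90: heading 180 -> 90
  -- iteration 3/6 --
  RT 180: heading 90 -> 270
  RT 270: heading 270 -> 0
  RT 90: heading 0 -> 270
  -- iteration 4/6 --
  RT 180: heading 270 -> 90
  RT 270: heading 90 -> 180
  RT 90: heading 180 -> 90
  -- iteration 5/6 --
  RT 180: heading 90 -> 270
  RT 270: heading 270 -> 0
  RT 90: heading 0 -> 270
  -- iteration 6/6 --
  RT 180: heading 270 -> 90
  RT 270: heading 90 -> 180
  RT 90: heading 180 -> 90
]
RT 90: heading 90 -> 0
RT 90: heading 0 -> 270
BK 6: (13,25) -> (13,31) [heading=270, draw]
RT 90: heading 270 -> 180
PU: pen up
Final: pos=(13,31), heading=180, 5 segment(s) drawn

Segment lengths:
  seg 1: (0,0) -> (13,0), length = 13
  seg 2: (13,0) -> (13,5), length = 5
  seg 3: (13,5) -> (13,8), length = 3
  seg 4: (13,8) -> (13,25), length = 17
  seg 5: (13,25) -> (13,31), length = 6
Total = 44

Answer: 44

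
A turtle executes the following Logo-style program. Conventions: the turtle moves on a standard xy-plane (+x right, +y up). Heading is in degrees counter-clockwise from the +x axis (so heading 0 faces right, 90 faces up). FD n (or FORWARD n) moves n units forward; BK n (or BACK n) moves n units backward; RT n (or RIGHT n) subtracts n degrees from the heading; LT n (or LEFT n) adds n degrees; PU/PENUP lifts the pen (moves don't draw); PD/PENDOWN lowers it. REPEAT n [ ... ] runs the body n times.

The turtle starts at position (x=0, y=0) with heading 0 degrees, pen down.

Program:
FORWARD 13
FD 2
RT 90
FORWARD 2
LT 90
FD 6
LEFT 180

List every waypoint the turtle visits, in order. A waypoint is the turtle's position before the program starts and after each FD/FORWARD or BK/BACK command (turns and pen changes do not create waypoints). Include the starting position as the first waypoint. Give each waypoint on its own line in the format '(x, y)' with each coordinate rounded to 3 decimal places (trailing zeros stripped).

Answer: (0, 0)
(13, 0)
(15, 0)
(15, -2)
(21, -2)

Derivation:
Executing turtle program step by step:
Start: pos=(0,0), heading=0, pen down
FD 13: (0,0) -> (13,0) [heading=0, draw]
FD 2: (13,0) -> (15,0) [heading=0, draw]
RT 90: heading 0 -> 270
FD 2: (15,0) -> (15,-2) [heading=270, draw]
LT 90: heading 270 -> 0
FD 6: (15,-2) -> (21,-2) [heading=0, draw]
LT 180: heading 0 -> 180
Final: pos=(21,-2), heading=180, 4 segment(s) drawn
Waypoints (5 total):
(0, 0)
(13, 0)
(15, 0)
(15, -2)
(21, -2)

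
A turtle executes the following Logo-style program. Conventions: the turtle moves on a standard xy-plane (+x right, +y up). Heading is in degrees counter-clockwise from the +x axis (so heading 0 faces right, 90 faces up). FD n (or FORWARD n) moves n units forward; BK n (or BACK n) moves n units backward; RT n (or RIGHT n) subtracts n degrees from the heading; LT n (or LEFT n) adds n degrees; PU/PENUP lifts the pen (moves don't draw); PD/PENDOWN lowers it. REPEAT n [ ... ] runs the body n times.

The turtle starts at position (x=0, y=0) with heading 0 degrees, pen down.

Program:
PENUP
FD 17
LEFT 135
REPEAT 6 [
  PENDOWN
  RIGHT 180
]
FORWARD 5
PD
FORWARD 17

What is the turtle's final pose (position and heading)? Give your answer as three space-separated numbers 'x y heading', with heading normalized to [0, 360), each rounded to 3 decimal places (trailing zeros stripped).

Answer: 1.444 15.556 135

Derivation:
Executing turtle program step by step:
Start: pos=(0,0), heading=0, pen down
PU: pen up
FD 17: (0,0) -> (17,0) [heading=0, move]
LT 135: heading 0 -> 135
REPEAT 6 [
  -- iteration 1/6 --
  PD: pen down
  RT 180: heading 135 -> 315
  -- iteration 2/6 --
  PD: pen down
  RT 180: heading 315 -> 135
  -- iteration 3/6 --
  PD: pen down
  RT 180: heading 135 -> 315
  -- iteration 4/6 --
  PD: pen down
  RT 180: heading 315 -> 135
  -- iteration 5/6 --
  PD: pen down
  RT 180: heading 135 -> 315
  -- iteration 6/6 --
  PD: pen down
  RT 180: heading 315 -> 135
]
FD 5: (17,0) -> (13.464,3.536) [heading=135, draw]
PD: pen down
FD 17: (13.464,3.536) -> (1.444,15.556) [heading=135, draw]
Final: pos=(1.444,15.556), heading=135, 2 segment(s) drawn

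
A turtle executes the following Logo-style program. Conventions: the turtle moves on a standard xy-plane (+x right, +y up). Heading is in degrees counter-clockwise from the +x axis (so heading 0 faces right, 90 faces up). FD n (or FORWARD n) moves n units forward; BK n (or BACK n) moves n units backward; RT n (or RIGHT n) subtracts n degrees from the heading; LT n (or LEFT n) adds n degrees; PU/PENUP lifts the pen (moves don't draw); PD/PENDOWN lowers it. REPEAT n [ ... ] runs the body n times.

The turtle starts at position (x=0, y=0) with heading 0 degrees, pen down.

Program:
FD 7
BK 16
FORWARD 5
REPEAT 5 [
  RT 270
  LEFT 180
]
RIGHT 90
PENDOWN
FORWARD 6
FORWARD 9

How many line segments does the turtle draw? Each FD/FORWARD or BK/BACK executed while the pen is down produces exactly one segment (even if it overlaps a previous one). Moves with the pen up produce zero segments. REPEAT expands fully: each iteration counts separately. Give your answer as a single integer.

Executing turtle program step by step:
Start: pos=(0,0), heading=0, pen down
FD 7: (0,0) -> (7,0) [heading=0, draw]
BK 16: (7,0) -> (-9,0) [heading=0, draw]
FD 5: (-9,0) -> (-4,0) [heading=0, draw]
REPEAT 5 [
  -- iteration 1/5 --
  RT 270: heading 0 -> 90
  LT 180: heading 90 -> 270
  -- iteration 2/5 --
  RT 270: heading 270 -> 0
  LT 180: heading 0 -> 180
  -- iteration 3/5 --
  RT 270: heading 180 -> 270
  LT 180: heading 270 -> 90
  -- iteration 4/5 --
  RT 270: heading 90 -> 180
  LT 180: heading 180 -> 0
  -- iteration 5/5 --
  RT 270: heading 0 -> 90
  LT 180: heading 90 -> 270
]
RT 90: heading 270 -> 180
PD: pen down
FD 6: (-4,0) -> (-10,0) [heading=180, draw]
FD 9: (-10,0) -> (-19,0) [heading=180, draw]
Final: pos=(-19,0), heading=180, 5 segment(s) drawn
Segments drawn: 5

Answer: 5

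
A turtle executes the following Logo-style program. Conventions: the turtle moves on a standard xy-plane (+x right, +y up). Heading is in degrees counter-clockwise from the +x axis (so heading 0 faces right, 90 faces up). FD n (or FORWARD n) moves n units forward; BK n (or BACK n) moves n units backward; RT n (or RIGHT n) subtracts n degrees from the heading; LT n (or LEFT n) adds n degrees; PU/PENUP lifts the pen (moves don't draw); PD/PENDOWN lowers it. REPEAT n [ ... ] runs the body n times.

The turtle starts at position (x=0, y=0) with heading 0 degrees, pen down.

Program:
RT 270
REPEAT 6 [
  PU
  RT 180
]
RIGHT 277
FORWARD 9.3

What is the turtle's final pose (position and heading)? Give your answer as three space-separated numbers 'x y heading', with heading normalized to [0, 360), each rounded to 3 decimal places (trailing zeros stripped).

Executing turtle program step by step:
Start: pos=(0,0), heading=0, pen down
RT 270: heading 0 -> 90
REPEAT 6 [
  -- iteration 1/6 --
  PU: pen up
  RT 180: heading 90 -> 270
  -- iteration 2/6 --
  PU: pen up
  RT 180: heading 270 -> 90
  -- iteration 3/6 --
  PU: pen up
  RT 180: heading 90 -> 270
  -- iteration 4/6 --
  PU: pen up
  RT 180: heading 270 -> 90
  -- iteration 5/6 --
  PU: pen up
  RT 180: heading 90 -> 270
  -- iteration 6/6 --
  PU: pen up
  RT 180: heading 270 -> 90
]
RT 277: heading 90 -> 173
FD 9.3: (0,0) -> (-9.231,1.133) [heading=173, move]
Final: pos=(-9.231,1.133), heading=173, 0 segment(s) drawn

Answer: -9.231 1.133 173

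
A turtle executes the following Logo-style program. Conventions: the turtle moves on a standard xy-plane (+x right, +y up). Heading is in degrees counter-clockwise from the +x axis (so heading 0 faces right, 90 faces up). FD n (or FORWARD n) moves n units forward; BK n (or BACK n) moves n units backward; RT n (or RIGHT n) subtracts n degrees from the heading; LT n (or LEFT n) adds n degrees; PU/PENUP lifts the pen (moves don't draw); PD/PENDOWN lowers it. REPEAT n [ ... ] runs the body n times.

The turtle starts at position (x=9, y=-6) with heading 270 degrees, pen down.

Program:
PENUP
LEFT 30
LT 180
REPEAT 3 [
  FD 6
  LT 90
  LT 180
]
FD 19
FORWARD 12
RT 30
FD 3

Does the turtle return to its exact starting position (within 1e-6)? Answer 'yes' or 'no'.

Executing turtle program step by step:
Start: pos=(9,-6), heading=270, pen down
PU: pen up
LT 30: heading 270 -> 300
LT 180: heading 300 -> 120
REPEAT 3 [
  -- iteration 1/3 --
  FD 6: (9,-6) -> (6,-0.804) [heading=120, move]
  LT 90: heading 120 -> 210
  LT 180: heading 210 -> 30
  -- iteration 2/3 --
  FD 6: (6,-0.804) -> (11.196,2.196) [heading=30, move]
  LT 90: heading 30 -> 120
  LT 180: heading 120 -> 300
  -- iteration 3/3 --
  FD 6: (11.196,2.196) -> (14.196,-3) [heading=300, move]
  LT 90: heading 300 -> 30
  LT 180: heading 30 -> 210
]
FD 19: (14.196,-3) -> (-2.258,-12.5) [heading=210, move]
FD 12: (-2.258,-12.5) -> (-12.651,-18.5) [heading=210, move]
RT 30: heading 210 -> 180
FD 3: (-12.651,-18.5) -> (-15.651,-18.5) [heading=180, move]
Final: pos=(-15.651,-18.5), heading=180, 0 segment(s) drawn

Start position: (9, -6)
Final position: (-15.651, -18.5)
Distance = 27.639; >= 1e-6 -> NOT closed

Answer: no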